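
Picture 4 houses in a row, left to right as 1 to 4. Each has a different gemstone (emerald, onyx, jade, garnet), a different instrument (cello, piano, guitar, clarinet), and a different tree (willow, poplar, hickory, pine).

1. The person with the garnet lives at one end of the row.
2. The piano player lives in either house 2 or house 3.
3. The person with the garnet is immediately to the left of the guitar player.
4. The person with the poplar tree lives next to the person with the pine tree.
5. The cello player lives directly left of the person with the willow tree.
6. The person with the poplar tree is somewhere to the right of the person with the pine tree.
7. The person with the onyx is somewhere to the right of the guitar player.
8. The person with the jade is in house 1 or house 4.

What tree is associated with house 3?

pine

From clue 3, the person with the garnet must be in house 1.
Clue 3: the guitar player is in house 2.
So house 2 gets emerald for gemstone.
House 3's gemstone must be onyx (nothing else left).
The only gemstone still possible for house 4 is jade.
The only instrument still possible for house 4 is clarinet.
So house 1 gets cello for instrument.
House 3's instrument must be piano (nothing else left).
Clue 5 places the person with the willow tree in house 2.
By clue 4, the person with the poplar tree is in house 4.
Clue 4: the person with the pine tree is in house 3.
House 1's tree must be hickory (nothing else left).
So: house 1 = garnet/cello/hickory, house 2 = emerald/guitar/willow, house 3 = onyx/piano/pine, house 4 = jade/clarinet/poplar.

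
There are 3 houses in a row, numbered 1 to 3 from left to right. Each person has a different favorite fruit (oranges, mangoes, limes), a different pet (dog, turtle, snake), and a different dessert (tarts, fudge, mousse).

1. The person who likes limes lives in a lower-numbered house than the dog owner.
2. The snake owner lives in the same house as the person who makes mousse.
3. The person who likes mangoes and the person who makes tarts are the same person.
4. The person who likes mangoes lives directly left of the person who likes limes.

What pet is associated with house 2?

snake

By clue 4, the person who likes mangoes is in house 1.
Clue 4 places the person who likes limes in house 2.
The only favorite fruit still possible for house 3 is oranges.
Clue 1 places the dog owner in house 3.
The person who makes tarts is in house 1 (clue 3).
Clue 2: the snake owner is in house 2.
From clue 2, the person who makes mousse must be in house 2.
House 1's pet must be turtle (nothing else left).
The only dessert still possible for house 3 is fudge.
So: house 1 = mangoes/turtle/tarts, house 2 = limes/snake/mousse, house 3 = oranges/dog/fudge.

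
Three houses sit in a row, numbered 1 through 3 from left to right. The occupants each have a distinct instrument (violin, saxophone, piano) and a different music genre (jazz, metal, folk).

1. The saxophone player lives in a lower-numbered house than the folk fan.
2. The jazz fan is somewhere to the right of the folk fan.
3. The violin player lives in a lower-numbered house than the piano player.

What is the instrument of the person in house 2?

By clue 2, the jazz fan is in house 3.
From clue 2, the folk fan must be in house 2.
House 3's instrument must be piano (nothing else left).
That leaves metal as the music genre for house 1.
From clue 1, the saxophone player must be in house 1.
House 2's instrument must be violin (nothing else left).
So: house 1 = saxophone/metal, house 2 = violin/folk, house 3 = piano/jazz.

violin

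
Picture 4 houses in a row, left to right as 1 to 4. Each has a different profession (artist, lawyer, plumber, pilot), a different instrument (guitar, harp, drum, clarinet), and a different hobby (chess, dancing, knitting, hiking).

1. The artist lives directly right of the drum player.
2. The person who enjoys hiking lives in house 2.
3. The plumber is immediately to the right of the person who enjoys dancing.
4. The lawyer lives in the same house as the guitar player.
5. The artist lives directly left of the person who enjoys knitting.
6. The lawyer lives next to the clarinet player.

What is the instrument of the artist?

Clue 2 places the person who enjoys hiking in house 2.
The artist is narrowed to house 2 or 3; consider each.
Placing it in house 2 leads to a contradiction, so it's in house 3.
From clue 1, the drum player must be in house 2.
Clue 5 places the person who enjoys knitting in house 4.
By clue 6, the lawyer is in house 4.
Clue 6 places the clarinet player in house 3.
House 1 profession: only pilot fits.
House 2 profession: only plumber fits.
The person who enjoys dancing is in house 1 (clue 3).
By clue 4, the guitar player is in house 4.
The only instrument still possible for house 1 is harp.
The only hobby still possible for house 3 is chess.
So: house 1 = pilot/harp/dancing, house 2 = plumber/drum/hiking, house 3 = artist/clarinet/chess, house 4 = lawyer/guitar/knitting.

clarinet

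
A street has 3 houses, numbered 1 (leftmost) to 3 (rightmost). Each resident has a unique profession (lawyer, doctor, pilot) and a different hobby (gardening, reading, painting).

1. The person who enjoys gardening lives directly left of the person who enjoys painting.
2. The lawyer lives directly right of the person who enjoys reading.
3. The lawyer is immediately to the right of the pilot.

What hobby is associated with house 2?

That leaves painting as the hobby for house 3.
By clue 1, the person who enjoys gardening is in house 2.
House 1's hobby must be reading (nothing else left).
Clue 2: the lawyer is in house 2.
By clue 3, the pilot is in house 1.
The only profession still possible for house 3 is doctor.
So: house 1 = pilot/reading, house 2 = lawyer/gardening, house 3 = doctor/painting.

gardening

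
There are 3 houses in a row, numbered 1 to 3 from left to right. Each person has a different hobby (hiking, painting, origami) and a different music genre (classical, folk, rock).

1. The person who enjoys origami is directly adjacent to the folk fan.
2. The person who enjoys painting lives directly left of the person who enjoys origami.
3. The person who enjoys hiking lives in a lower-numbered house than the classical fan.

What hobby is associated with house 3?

The only hobby still possible for house 3 is origami.
From clue 1, the folk fan must be in house 2.
Clue 2: the person who enjoys painting is in house 2.
That leaves hiking as the hobby for house 1.
House 1's music genre must be rock (nothing else left).
The only music genre still possible for house 3 is classical.
So: house 1 = hiking/rock, house 2 = painting/folk, house 3 = origami/classical.

origami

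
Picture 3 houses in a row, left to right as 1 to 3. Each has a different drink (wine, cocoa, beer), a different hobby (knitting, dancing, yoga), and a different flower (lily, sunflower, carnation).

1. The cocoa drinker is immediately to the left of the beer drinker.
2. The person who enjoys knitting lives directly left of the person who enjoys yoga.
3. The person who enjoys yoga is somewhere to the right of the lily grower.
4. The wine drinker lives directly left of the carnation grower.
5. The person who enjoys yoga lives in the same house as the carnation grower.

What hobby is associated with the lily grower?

House 3 drink: only beer fits.
By clue 1, the cocoa drinker is in house 2.
That leaves wine as the drink for house 1.
By clue 4, the carnation grower is in house 2.
Clue 5 places the person who enjoys yoga in house 2.
That leaves dancing as the hobby for house 3.
House 3 flower: only sunflower fits.
That leaves knitting as the hobby for house 1.
That leaves lily as the flower for house 1.
So: house 1 = wine/knitting/lily, house 2 = cocoa/yoga/carnation, house 3 = beer/dancing/sunflower.

knitting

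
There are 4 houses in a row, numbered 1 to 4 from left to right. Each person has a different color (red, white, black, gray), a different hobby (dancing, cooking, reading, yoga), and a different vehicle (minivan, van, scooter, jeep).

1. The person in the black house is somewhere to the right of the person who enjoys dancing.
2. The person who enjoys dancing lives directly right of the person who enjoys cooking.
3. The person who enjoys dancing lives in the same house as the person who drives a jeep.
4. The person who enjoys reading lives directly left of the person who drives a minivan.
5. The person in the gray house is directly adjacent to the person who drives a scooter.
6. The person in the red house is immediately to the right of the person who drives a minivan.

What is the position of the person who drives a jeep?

3

So house 4 gets yoga for hobby.
That leaves dancing as the hobby for house 3.
Clue 1 places the person in the black house in house 4.
From clue 2, the person who enjoys cooking must be in house 2.
From clue 3, the person who drives a jeep must be in house 3.
That leaves reading as the hobby for house 1.
The only color still possible for house 3 is red.
House 2 vehicle: only minivan fits.
Clue 5: the person in the gray house is in house 2.
The person who drives a scooter is in house 1 (clue 5).
The only color still possible for house 1 is white.
That leaves van as the vehicle for house 4.
So: house 1 = white/reading/scooter, house 2 = gray/cooking/minivan, house 3 = red/dancing/jeep, house 4 = black/yoga/van.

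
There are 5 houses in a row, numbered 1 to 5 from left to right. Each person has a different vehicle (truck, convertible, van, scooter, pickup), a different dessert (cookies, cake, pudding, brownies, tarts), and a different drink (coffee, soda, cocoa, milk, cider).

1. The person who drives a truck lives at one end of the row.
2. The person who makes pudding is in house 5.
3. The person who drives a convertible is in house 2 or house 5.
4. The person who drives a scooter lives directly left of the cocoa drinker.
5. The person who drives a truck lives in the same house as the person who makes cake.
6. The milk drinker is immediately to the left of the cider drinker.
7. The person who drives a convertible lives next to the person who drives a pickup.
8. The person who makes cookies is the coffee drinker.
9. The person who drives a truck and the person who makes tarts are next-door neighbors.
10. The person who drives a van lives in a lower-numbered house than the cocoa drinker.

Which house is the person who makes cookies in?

The person who makes pudding is in house 5 (clue 2).
Clue 5 places the person who drives a truck in house 1.
From clue 9, the person who makes tarts must be in house 2.
That leaves convertible as the vehicle for house 5.
House 1's dessert must be cake (nothing else left).
Clue 7 places the person who drives a pickup in house 4.
The person who drives a scooter is narrowed to house 2 or 3; consider each.
Placing it in house 2 leads to a contradiction, so it's in house 3.
By clue 4, the cocoa drinker is in house 4.
So house 2 gets van for vehicle.
Clue 8: the person who makes cookies is in house 3.
The only dessert still possible for house 4 is brownies.
House 2 drink: only cider fits.
House 3 drink: only coffee fits.
So house 5 gets soda for drink.
House 1 drink: only milk fits.
So: house 1 = truck/cake/milk, house 2 = van/tarts/cider, house 3 = scooter/cookies/coffee, house 4 = pickup/brownies/cocoa, house 5 = convertible/pudding/soda.

3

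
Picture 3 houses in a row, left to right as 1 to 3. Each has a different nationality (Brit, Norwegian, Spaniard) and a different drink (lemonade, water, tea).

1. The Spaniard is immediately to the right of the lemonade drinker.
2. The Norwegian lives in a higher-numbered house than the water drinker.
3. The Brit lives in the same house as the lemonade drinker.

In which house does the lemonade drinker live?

House 1's nationality must be Brit (nothing else left).
That leaves tea as the drink for house 3.
Clue 3 places the lemonade drinker in house 1.
House 2's drink must be water (nothing else left).
The Spaniard is in house 2 (clue 1).
From clue 2, the Norwegian must be in house 3.
So: house 1 = Brit/lemonade, house 2 = Spaniard/water, house 3 = Norwegian/tea.

1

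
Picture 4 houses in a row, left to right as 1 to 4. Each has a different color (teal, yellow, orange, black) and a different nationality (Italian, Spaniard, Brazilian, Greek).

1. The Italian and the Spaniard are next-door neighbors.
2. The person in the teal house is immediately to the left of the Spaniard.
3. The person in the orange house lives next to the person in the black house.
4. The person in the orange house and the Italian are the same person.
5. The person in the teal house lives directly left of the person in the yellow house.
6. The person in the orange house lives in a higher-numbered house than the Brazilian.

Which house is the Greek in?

4

The person in the orange house is narrowed to house 2 or 3 or 4; consider each.
Placing it in house 2 and house 4 leads to a contradiction, so it's in house 3.
Clue 4 places the Italian in house 3.
So house 1 gets teal for color.
The Spaniard is in house 2 (clue 2).
By clue 5, the person in the yellow house is in house 2.
House 4's color must be black (nothing else left).
The only nationality still possible for house 1 is Brazilian.
So house 4 gets Greek for nationality.
So: house 1 = teal/Brazilian, house 2 = yellow/Spaniard, house 3 = orange/Italian, house 4 = black/Greek.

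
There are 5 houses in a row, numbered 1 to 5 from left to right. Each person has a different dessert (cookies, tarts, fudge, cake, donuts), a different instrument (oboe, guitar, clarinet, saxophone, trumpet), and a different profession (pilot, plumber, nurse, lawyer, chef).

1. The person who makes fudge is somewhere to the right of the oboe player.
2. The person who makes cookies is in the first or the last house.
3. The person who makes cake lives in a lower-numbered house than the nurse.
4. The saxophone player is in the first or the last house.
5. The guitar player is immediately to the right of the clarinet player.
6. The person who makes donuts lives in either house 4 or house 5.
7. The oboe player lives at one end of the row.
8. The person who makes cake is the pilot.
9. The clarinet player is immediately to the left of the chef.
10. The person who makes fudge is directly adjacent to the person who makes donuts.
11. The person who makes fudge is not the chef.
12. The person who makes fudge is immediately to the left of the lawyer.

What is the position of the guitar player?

3

The oboe player is in house 1 (clue 7).
The only instrument still possible for house 5 is saxophone.
The person who makes cookies is narrowed to house 1 or 5; consider each.
Placing it in house 5 leads to a contradiction, so it's in house 1.
The only profession still possible for house 1 is plumber.
That leaves pilot as the profession for house 2.
By clue 8, the person who makes cake is in house 2.
The person who makes donuts is narrowed to house 4 or 5; consider each.
Placing it in house 4 leads to a contradiction, so it's in house 5.
Clue 10: the person who makes fudge is in house 4.
By clue 11, the chef is in house 3.
The lawyer is in house 5 (clue 12).
The only dessert still possible for house 3 is tarts.
House 4's profession must be nurse (nothing else left).
By clue 9, the clarinet player is in house 2.
From clue 5, the guitar player must be in house 3.
The only instrument still possible for house 4 is trumpet.
So: house 1 = cookies/oboe/plumber, house 2 = cake/clarinet/pilot, house 3 = tarts/guitar/chef, house 4 = fudge/trumpet/nurse, house 5 = donuts/saxophone/lawyer.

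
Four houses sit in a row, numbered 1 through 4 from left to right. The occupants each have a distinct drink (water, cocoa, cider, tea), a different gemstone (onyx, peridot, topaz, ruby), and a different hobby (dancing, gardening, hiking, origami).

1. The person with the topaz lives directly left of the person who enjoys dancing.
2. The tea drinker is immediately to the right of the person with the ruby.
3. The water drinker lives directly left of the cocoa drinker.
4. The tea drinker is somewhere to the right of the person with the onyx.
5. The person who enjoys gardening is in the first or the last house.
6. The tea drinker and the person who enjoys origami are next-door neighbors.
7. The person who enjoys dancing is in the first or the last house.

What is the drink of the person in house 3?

By clue 7, the person who enjoys dancing is in house 4.
House 4 gemstone: only peridot fits.
So house 1 gets gardening for hobby.
Clue 1: the person with the topaz is in house 3.
The tea drinker is narrowed to house 2 or 3; consider each.
Placing it in house 2 leads to a contradiction, so it's in house 3.
Clue 2 places the person with the ruby in house 2.
Clue 6: the person who enjoys origami is in house 2.
So house 1 gets onyx for gemstone.
House 3's hobby must be hiking (nothing else left).
By clue 3, the water drinker is in house 1.
By clue 3, the cocoa drinker is in house 2.
House 4's drink must be cider (nothing else left).
So: house 1 = water/onyx/gardening, house 2 = cocoa/ruby/origami, house 3 = tea/topaz/hiking, house 4 = cider/peridot/dancing.

tea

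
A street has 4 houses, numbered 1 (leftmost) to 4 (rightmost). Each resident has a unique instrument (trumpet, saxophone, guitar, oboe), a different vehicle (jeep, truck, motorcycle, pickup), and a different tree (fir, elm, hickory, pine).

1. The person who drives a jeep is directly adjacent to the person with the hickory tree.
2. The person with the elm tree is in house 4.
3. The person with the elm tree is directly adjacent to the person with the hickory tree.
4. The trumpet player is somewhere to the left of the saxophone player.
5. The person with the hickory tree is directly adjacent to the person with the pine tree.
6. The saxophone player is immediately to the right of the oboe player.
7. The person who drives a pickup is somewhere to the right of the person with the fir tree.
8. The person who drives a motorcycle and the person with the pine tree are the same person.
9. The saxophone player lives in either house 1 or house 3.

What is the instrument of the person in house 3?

saxophone

By clue 2, the person with the elm tree is in house 4.
Clue 3 places the person with the hickory tree in house 3.
From clue 9, the saxophone player must be in house 3.
So house 4 gets guitar for instrument.
So house 1 gets fir for tree.
The only tree still possible for house 2 is pine.
Clue 6: the oboe player is in house 2.
Clue 8: the person who drives a motorcycle is in house 2.
House 1 instrument: only trumpet fits.
That leaves truck as the vehicle for house 1.
The only vehicle still possible for house 3 is pickup.
The only vehicle still possible for house 4 is jeep.
So: house 1 = trumpet/truck/fir, house 2 = oboe/motorcycle/pine, house 3 = saxophone/pickup/hickory, house 4 = guitar/jeep/elm.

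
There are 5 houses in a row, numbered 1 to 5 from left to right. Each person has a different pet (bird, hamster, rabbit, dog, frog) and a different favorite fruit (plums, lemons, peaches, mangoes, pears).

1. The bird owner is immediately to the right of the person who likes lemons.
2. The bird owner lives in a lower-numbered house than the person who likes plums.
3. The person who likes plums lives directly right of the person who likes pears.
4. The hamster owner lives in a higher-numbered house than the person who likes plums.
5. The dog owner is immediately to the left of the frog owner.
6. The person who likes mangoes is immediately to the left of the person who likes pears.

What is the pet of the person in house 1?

House 5 favorite fruit: only peaches fits.
House 4's favorite fruit must be plums (nothing else left).
By clue 3, the person who likes pears is in house 3.
From clue 4, the hamster owner must be in house 5.
The person who likes mangoes is in house 2 (clue 6).
That leaves lemons as the favorite fruit for house 1.
From clue 1, the bird owner must be in house 2.
The dog owner is in house 3 (clue 5).
Clue 5: the frog owner is in house 4.
House 1 pet: only rabbit fits.
So: house 1 = rabbit/lemons, house 2 = bird/mangoes, house 3 = dog/pears, house 4 = frog/plums, house 5 = hamster/peaches.

rabbit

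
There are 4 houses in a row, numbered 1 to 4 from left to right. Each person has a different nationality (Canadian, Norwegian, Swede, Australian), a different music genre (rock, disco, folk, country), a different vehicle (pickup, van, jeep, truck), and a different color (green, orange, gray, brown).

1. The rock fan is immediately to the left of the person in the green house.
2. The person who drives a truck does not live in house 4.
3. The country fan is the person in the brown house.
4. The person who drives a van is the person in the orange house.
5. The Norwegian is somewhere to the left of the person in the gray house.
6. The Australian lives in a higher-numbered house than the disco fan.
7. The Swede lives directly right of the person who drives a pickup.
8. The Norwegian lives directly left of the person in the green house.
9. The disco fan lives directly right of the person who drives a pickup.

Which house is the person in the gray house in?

The Australian is narrowed to house 3 or 4; consider each.
Placing it in house 3 leads to a contradiction, so it's in house 4.
The Swede is narrowed to house 2 or 3; consider each.
Placing it in house 2 leads to a contradiction, so it's in house 3.
By clue 7, the person who drives a pickup is in house 2.
Clue 9 places the disco fan in house 3.
The Canadian is narrowed to house 1 or 2; consider each.
Placing it in house 1 leads to a contradiction, so it's in house 2.
House 1's nationality must be Norwegian (nothing else left).
The person in the green house is in house 2 (clue 8).
By clue 1, the rock fan is in house 1.
That leaves folk as the music genre for house 2.
That leaves country as the music genre for house 4.
The person in the brown house is in house 4 (clue 3).
The only color still possible for house 1 is orange.
So house 3 gets gray for color.
By clue 4, the person who drives a van is in house 1.
House 3's vehicle must be truck (nothing else left).
The only vehicle still possible for house 4 is jeep.
So: house 1 = Norwegian/rock/van/orange, house 2 = Canadian/folk/pickup/green, house 3 = Swede/disco/truck/gray, house 4 = Australian/country/jeep/brown.

3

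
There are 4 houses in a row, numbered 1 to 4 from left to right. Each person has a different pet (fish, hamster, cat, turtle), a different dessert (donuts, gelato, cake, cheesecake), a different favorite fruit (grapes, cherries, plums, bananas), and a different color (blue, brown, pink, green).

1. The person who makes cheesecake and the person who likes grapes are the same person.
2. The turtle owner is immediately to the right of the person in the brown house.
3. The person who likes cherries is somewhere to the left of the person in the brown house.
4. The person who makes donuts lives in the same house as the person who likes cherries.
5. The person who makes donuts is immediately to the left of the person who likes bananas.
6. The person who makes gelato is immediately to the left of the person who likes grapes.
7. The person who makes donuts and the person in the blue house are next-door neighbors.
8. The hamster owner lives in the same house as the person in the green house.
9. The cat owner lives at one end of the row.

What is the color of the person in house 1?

blue

The cat owner is narrowed to house 1 or 4; consider each.
Placing it in house 4 leads to a contradiction, so it's in house 1.
The turtle owner is narrowed to house 3 or 4; consider each.
Placing it in house 3 leads to a contradiction, so it's in house 4.
Clue 2: the person in the brown house is in house 3.
From clue 8, the hamster owner must be in house 2.
Clue 8: the person in the green house is in house 2.
House 3 pet: only fish fits.
House 4 color: only pink fits.
Clue 7 places the person who makes donuts in house 2.
That leaves blue as the color for house 1.
Clue 4: the person who likes cherries is in house 2.
The person who likes bananas is in house 3 (clue 5).
From clue 6, the person who makes gelato must be in house 3.
The person who likes grapes is in house 4 (clue 6).
House 1 dessert: only cake fits.
The only dessert still possible for house 4 is cheesecake.
The only favorite fruit still possible for house 1 is plums.
So: house 1 = cat/cake/plums/blue, house 2 = hamster/donuts/cherries/green, house 3 = fish/gelato/bananas/brown, house 4 = turtle/cheesecake/grapes/pink.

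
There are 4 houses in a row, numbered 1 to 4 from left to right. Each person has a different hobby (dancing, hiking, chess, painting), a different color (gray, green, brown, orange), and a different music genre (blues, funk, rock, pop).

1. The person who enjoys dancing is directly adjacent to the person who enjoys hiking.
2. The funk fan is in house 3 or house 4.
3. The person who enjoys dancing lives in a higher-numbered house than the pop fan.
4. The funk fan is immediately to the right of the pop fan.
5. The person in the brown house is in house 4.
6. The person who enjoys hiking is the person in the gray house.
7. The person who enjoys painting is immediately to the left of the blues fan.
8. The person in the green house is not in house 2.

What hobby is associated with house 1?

The person in the brown house is in house 4 (clue 5).
That leaves rock as the music genre for house 1.
The person who enjoys dancing is narrowed to house 3 or 4; consider each.
Placing it in house 3 leads to a contradiction, so it's in house 4.
From clue 1, the person who enjoys hiking must be in house 3.
By clue 6, the person in the gray house is in house 3.
So house 1 gets green for color.
The only color still possible for house 2 is orange.
So house 4 gets funk for music genre.
Clue 4: the pop fan is in house 3.
House 2's music genre must be blues (nothing else left).
The person who enjoys painting is in house 1 (clue 7).
The only hobby still possible for house 2 is chess.
So: house 1 = painting/green/rock, house 2 = chess/orange/blues, house 3 = hiking/gray/pop, house 4 = dancing/brown/funk.

painting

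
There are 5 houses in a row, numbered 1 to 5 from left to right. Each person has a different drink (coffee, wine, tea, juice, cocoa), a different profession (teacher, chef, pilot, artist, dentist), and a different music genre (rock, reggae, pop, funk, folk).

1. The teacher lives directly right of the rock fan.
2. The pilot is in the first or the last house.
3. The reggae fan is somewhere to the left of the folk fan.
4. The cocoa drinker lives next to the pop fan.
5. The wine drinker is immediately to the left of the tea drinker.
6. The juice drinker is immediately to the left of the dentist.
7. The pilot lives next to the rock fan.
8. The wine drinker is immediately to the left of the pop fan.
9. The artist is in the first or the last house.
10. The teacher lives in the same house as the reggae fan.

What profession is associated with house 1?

The only music genre still possible for house 1 is funk.
Clue 1 places the teacher in house 3.
Clue 1 places the rock fan in house 2.
The pilot is in house 1 (clue 7).
Clue 10 places the reggae fan in house 3.
So house 5 gets artist for profession.
The only drink still possible for house 2 is coffee.
So house 1 gets juice for drink.
From clue 6, the dentist must be in house 2.
House 4's profession must be chef (nothing else left).
The tea drinker is narrowed to house 4 or 5; consider each.
Placing it in house 5 leads to a contradiction, so it's in house 4.
Clue 5 places the wine drinker in house 3.
Clue 8: the pop fan is in house 4.
So house 5 gets cocoa for drink.
That leaves folk as the music genre for house 5.
So: house 1 = juice/pilot/funk, house 2 = coffee/dentist/rock, house 3 = wine/teacher/reggae, house 4 = tea/chef/pop, house 5 = cocoa/artist/folk.

pilot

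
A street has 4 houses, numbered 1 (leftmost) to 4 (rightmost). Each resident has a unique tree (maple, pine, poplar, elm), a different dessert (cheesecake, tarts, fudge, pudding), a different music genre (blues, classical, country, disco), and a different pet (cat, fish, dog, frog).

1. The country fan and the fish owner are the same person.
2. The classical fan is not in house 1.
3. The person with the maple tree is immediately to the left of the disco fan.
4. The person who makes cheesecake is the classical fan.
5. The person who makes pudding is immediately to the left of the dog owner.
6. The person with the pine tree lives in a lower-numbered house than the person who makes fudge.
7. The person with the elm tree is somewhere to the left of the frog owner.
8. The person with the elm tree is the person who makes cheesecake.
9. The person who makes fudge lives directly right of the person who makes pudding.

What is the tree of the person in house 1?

pine

House 4's tree must be poplar (nothing else left).
The person with the elm tree is narrowed to house 2 or 3; consider each.
Placing it in house 3 leads to a contradiction, so it's in house 2.
Clue 8: the person who makes cheesecake is in house 2.
The classical fan is in house 2 (clue 4).
Clue 9: the person who makes fudge is in house 4.
By clue 9, the person who makes pudding is in house 3.
The only dessert still possible for house 1 is tarts.
House 4 music genre: only disco fits.
The person with the maple tree is in house 3 (clue 3).
Clue 5 places the dog owner in house 4.
So house 1 gets pine for tree.
House 2's pet must be cat (nothing else left).
That leaves frog as the pet for house 3.
The country fan is in house 1 (clue 1).
So house 3 gets blues for music genre.
The only pet still possible for house 1 is fish.
So: house 1 = pine/tarts/country/fish, house 2 = elm/cheesecake/classical/cat, house 3 = maple/pudding/blues/frog, house 4 = poplar/fudge/disco/dog.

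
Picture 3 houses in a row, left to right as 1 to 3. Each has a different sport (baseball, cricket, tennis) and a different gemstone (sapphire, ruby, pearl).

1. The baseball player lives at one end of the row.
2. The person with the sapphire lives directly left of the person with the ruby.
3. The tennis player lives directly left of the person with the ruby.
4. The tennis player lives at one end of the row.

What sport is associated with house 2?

Clue 4: the tennis player is in house 1.
House 2's sport must be cricket (nothing else left).
That leaves baseball as the sport for house 3.
From clue 3, the person with the ruby must be in house 2.
House 3 gemstone: only pearl fits.
So house 1 gets sapphire for gemstone.
So: house 1 = tennis/sapphire, house 2 = cricket/ruby, house 3 = baseball/pearl.

cricket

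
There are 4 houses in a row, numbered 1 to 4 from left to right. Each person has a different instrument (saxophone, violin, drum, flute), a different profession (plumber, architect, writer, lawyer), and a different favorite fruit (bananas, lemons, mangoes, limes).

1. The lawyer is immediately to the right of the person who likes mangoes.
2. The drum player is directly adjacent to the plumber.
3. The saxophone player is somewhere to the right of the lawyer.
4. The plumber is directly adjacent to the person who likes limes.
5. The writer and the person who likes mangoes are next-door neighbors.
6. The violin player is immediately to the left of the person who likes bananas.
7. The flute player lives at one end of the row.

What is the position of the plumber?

2

The flute player is narrowed to house 1 or 4; consider each.
Placing it in house 4 leads to a contradiction, so it's in house 1.
The saxophone player is narrowed to house 3 or 4; consider each.
Placing it in house 3 leads to a contradiction, so it's in house 4.
The drum player is narrowed to house 2 or 3; consider each.
Placing it in house 2 leads to a contradiction, so it's in house 3.
That leaves violin as the instrument for house 2.
From clue 6, the person who likes bananas must be in house 3.
House 1 favorite fruit: only limes fits.
The only favorite fruit still possible for house 4 is lemons.
By clue 1, the lawyer is in house 3.
The plumber is in house 2 (clue 4).
That leaves architect as the profession for house 4.
House 2 favorite fruit: only mangoes fits.
House 1's profession must be writer (nothing else left).
So: house 1 = flute/writer/limes, house 2 = violin/plumber/mangoes, house 3 = drum/lawyer/bananas, house 4 = saxophone/architect/lemons.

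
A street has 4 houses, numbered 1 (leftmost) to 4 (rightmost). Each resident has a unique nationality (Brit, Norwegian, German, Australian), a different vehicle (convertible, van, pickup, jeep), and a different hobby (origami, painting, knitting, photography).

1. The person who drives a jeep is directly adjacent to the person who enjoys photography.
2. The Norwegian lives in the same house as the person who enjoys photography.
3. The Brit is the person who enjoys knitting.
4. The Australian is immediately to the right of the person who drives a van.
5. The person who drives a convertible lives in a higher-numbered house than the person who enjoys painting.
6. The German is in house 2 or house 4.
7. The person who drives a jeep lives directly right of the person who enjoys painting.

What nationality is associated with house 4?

Norwegian

The German is narrowed to house 2 or 4; consider each.
Placing it in house 4 leads to a contradiction, so it's in house 2.
So house 1 gets pickup for vehicle.
The Australian is narrowed to house 3 or 4; consider each.
Placing it in house 4 leads to a contradiction, so it's in house 3.
Clue 4: the person who drives a van is in house 2.
Clue 2: the Norwegian is in house 4.
By clue 2, the person who enjoys photography is in house 4.
That leaves Brit as the nationality for house 1.
From clue 1, the person who drives a jeep must be in house 3.
Clue 7: the person who enjoys painting is in house 2.
House 4 vehicle: only convertible fits.
House 1's hobby must be knitting (nothing else left).
House 3 hobby: only origami fits.
So: house 1 = Brit/pickup/knitting, house 2 = German/van/painting, house 3 = Australian/jeep/origami, house 4 = Norwegian/convertible/photography.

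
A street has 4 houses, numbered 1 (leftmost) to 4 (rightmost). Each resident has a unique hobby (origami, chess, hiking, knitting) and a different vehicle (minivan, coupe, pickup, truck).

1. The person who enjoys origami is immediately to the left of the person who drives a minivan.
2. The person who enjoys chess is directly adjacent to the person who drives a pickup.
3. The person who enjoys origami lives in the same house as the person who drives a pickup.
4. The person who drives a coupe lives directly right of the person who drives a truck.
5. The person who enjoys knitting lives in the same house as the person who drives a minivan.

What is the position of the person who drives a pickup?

3

The person who enjoys knitting is narrowed to house 2 or 3 or 4; consider each.
Placing it in house 2 and house 3 leads to a contradiction, so it's in house 4.
By clue 5, the person who drives a minivan is in house 4.
Clue 1: the person who enjoys origami is in house 3.
From clue 3, the person who drives a pickup must be in house 3.
House 1's vehicle must be truck (nothing else left).
The only vehicle still possible for house 2 is coupe.
The person who enjoys chess is in house 2 (clue 2).
So house 1 gets hiking for hobby.
So: house 1 = hiking/truck, house 2 = chess/coupe, house 3 = origami/pickup, house 4 = knitting/minivan.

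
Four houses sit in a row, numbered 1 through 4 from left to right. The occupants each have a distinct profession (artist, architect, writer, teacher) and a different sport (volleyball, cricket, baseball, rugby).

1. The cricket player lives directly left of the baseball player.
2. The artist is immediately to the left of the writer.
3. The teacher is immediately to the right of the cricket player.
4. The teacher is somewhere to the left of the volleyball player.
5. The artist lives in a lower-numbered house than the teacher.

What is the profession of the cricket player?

That leaves architect as the profession for house 4.
That leaves artist as the profession for house 1.
The writer is in house 2 (clue 2).
House 3's profession must be teacher (nothing else left).
From clue 3, the cricket player must be in house 2.
From clue 4, the volleyball player must be in house 4.
So house 1 gets rugby for sport.
House 3 sport: only baseball fits.
So: house 1 = artist/rugby, house 2 = writer/cricket, house 3 = teacher/baseball, house 4 = architect/volleyball.

writer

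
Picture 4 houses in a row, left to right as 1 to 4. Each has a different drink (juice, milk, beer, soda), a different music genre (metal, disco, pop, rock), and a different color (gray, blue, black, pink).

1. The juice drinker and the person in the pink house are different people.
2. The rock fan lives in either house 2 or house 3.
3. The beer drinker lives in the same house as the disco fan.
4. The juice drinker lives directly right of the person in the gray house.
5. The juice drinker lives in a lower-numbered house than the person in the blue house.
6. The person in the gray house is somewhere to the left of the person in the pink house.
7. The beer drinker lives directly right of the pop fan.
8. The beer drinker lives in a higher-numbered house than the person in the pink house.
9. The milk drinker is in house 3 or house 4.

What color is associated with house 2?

The only drink still possible for house 1 is soda.
The only drink still possible for house 2 is juice.
Clue 1: the person in the pink house is in house 3.
From clue 4, the person in the gray house must be in house 1.
The beer drinker is in house 4 (clue 8).
House 3's drink must be milk (nothing else left).
That leaves metal as the music genre for house 1.
House 4 music genre: only disco fits.
House 2's color must be black (nothing else left).
That leaves blue as the color for house 4.
From clue 7, the pop fan must be in house 3.
That leaves rock as the music genre for house 2.
So: house 1 = soda/metal/gray, house 2 = juice/rock/black, house 3 = milk/pop/pink, house 4 = beer/disco/blue.

black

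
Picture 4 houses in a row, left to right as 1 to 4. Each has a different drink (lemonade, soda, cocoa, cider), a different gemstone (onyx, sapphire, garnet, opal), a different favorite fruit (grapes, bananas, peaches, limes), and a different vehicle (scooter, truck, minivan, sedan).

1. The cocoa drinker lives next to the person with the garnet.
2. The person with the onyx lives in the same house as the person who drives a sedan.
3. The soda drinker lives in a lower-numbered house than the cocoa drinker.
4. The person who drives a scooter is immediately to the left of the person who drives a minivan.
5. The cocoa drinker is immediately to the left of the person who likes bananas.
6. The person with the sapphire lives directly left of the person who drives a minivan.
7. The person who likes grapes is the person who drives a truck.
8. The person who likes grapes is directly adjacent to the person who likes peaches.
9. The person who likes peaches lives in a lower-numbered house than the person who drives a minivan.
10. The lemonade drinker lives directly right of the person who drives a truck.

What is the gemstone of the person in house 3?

The cocoa drinker is narrowed to house 2 or 3; consider each.
Placing it in house 2 leads to a contradiction, so it's in house 3.
Clue 5: the person who likes bananas is in house 4.
Clue 8: the person who likes peaches is in house 2.
The lemonade drinker is narrowed to house 2 or 4; consider each.
Placing it in house 4 leads to a contradiction, so it's in house 2.
From clue 10, the person who drives a truck must be in house 1.
The only drink still possible for house 1 is soda.
House 4's drink must be cider (nothing else left).
By clue 7, the person who likes grapes is in house 1.
That leaves opal as the gemstone for house 1.
House 3's favorite fruit must be limes (nothing else left).
The person with the garnet is narrowed to house 2 or 4; consider each.
Placing it in house 2 leads to a contradiction, so it's in house 4.
So house 4 gets minivan for vehicle.
The person who drives a scooter is in house 3 (clue 4).
Clue 6: the person with the sapphire is in house 3.
House 2's gemstone must be onyx (nothing else left).
House 2's vehicle must be sedan (nothing else left).
So: house 1 = soda/opal/grapes/truck, house 2 = lemonade/onyx/peaches/sedan, house 3 = cocoa/sapphire/limes/scooter, house 4 = cider/garnet/bananas/minivan.

sapphire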